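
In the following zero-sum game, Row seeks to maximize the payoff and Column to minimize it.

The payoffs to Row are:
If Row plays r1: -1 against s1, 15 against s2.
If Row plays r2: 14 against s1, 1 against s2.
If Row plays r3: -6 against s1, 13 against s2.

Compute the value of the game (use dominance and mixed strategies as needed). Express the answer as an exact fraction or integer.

211/29

Row r3 is strictly dominated by row r1, so Row never plays it.
The remaining 2×2 game on (r1, r2) × (s1, s2) has no saddle point. Let Row play r1 with probability p; indifference gives −p + 14(1−p) = 15p + (1−p), so p = 13/29.
Similarly Column's optimal q on s1 is 14/29, and the value is -1·(14/29) + (15)·(15/29) = 211/29.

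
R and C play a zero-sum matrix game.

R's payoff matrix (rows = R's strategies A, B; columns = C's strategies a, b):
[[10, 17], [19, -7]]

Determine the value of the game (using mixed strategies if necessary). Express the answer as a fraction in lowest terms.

131/11

Row minima are 10 and -7, so R's maximin is 10; column maxima are 19 and 17, so C's minimax is 17. These differ, so the equilibrium is in mixed strategies.
Let R play A with probability p. C is indifferent when 10p + 19(1−p) = 17p − 7(1−p), giving p = 26/33.
Let C play a with probability q. R is indifferent when 10q + 17(1−q) = 19q − 7(1−q), giving q = 8/11.
The value is 10·(8/11) + (17)·(3/11) = 131/11.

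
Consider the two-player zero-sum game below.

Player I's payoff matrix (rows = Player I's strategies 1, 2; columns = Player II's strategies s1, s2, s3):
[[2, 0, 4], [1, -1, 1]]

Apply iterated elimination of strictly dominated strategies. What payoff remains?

0

Row 2 is strictly dominated by row 1 (2>1, 0>-1, 4>1); eliminate 2.
Column s3 is strictly dominated by s1 for Player II (2<4); eliminate s3.
Column s1 is strictly dominated by s2 for Player II (0<2); eliminate s1.
Only (1, s2) remains, with payoff 0.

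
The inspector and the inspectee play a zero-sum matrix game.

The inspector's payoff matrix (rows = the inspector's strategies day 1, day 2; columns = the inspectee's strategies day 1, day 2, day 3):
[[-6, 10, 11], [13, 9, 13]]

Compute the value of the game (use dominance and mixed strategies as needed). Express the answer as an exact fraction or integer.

Column day 3 is strictly dominated by day 2 for the inspectee (it gives the inspector more in every row).
The remaining 2×2 game on (day 1, day 2) × (day 1, day 2) has no saddle point. Let the inspector play day 1 with probability p; indifference gives −6p + 13(1−p) = 10p + 9(1−p), so p = 1/5.
Similarly the inspectee's optimal q on day 1 is 1/20, and the value is -6·(1/20) + (10)·(19/20) = 46/5.

46/5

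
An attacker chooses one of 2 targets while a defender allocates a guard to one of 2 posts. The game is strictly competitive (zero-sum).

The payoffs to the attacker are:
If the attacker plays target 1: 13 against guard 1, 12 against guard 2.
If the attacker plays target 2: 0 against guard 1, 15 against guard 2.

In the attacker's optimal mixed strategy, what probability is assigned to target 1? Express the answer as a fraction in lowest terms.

15/16

Row minima are 12 and 0, so the attacker's maximin is 12; column maxima are 13 and 15, so the defender's minimax is 13. These differ, so the equilibrium is in mixed strategies.
Let the attacker play target 1 with probability p. The defender is indifferent when 13p = 12p + 15(1−p), giving p = 15/16.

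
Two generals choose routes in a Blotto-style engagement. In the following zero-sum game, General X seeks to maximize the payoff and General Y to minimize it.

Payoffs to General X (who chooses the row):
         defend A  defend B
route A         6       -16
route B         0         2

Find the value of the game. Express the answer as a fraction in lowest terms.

1/2

Row minima are -16 and 0, so General X's maximin is 0; column maxima are 6 and 2, so General Y's minimax is 2. These differ, so the equilibrium is in mixed strategies.
Let General X play route A with probability p. General Y is indifferent when 6p = −16p + 2(1−p), giving p = 1/12.
Let General Y play defend A with probability q. General X is indifferent when 6q − 16(1−q) = 2(1−q), giving q = 3/4.
The value is 6·(3/4) + (-16)·(1/4) = 1/2.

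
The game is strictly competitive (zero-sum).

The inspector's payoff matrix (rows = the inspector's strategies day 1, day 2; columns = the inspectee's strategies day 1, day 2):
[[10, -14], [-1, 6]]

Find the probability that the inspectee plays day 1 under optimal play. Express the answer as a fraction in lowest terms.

Row minima are -14 and -1, so the inspector's maximin is -1; column maxima are 10 and 6, so the inspectee's minimax is 6. These differ, so the equilibrium is in mixed strategies.
Let the inspectee play day 1 with probability q. The inspector is indifferent when 10q − 14(1−q) = −q + 6(1−q), giving q = 20/31.

20/31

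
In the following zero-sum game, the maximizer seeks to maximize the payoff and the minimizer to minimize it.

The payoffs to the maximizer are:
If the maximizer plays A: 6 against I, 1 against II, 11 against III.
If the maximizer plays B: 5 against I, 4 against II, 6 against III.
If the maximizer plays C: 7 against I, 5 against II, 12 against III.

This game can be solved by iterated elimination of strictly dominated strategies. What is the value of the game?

5

Row B is strictly dominated by row C (7>5, 5>4, 12>6); eliminate B.
Column III is strictly dominated by I for the minimizer (6<11, 7<12); eliminate III.
Column I is strictly dominated by II for the minimizer (1<6, 5<7); eliminate I.
Row A is strictly dominated by row C (5>1); eliminate A.
Only (C, II) remains, with payoff 5.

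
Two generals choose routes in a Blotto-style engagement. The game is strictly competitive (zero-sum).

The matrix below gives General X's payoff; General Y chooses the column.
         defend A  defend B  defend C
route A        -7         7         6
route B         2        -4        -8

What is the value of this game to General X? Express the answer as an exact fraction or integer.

-44/23

Column defend B is strictly dominated by defend C for General Y (it gives General X more in every row).
The remaining 2×2 game on (route A, route B) × (defend A, defend C) has no saddle point. Let General X play route A with probability p; indifference gives −7p + 2(1−p) = 6p − 8(1−p), so p = 10/23.
Similarly General Y's optimal q on defend A is 14/23, and the value is -7·(14/23) + (6)·(9/23) = -44/23.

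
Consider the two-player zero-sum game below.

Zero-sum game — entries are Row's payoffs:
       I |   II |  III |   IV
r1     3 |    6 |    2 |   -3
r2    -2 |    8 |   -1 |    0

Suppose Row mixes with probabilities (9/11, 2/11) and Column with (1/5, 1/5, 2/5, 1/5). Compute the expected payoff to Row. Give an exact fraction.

Against (1/5, 1/5, 2/5, 1/5), each row's expected payoff is r1: 2; r2: 4/5.
Taking the (9/11, 2/11)-weighted average: (9/11)·(2) + (2/11)·(4/5) = 98/55.

98/55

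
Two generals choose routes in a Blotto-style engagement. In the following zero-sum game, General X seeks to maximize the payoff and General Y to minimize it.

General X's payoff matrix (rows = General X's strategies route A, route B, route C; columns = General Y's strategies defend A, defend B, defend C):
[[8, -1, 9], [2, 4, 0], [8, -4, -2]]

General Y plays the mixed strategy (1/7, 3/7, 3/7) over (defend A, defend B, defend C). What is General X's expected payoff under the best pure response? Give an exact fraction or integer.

route A: (8)·(1/7) + (-1)·(3/7) + (9)·(3/7) = 32/7.
route B: (2)·(1/7) + (4)·(3/7) + (0)·(3/7) = 2.
route C: (8)·(1/7) + (-4)·(3/7) + (-2)·(3/7) = -10/7.
The best pure response is route A with expected payoff 32/7.

32/7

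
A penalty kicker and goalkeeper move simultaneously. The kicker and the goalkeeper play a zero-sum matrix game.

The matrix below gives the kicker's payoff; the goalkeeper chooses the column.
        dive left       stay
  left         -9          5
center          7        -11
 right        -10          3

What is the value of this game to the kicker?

-2

Row right is strictly dominated by row left, so the kicker never plays it.
The remaining 2×2 game on (left, center) × (dive left, stay) has no saddle point. Let the kicker play left with probability p; indifference gives −9p + 7(1−p) = 5p − 11(1−p), so p = 9/16.
Similarly the goalkeeper's optimal q on dive left is 1/2, and the value is -9·(1/2) + (5)·(1/2) = -2.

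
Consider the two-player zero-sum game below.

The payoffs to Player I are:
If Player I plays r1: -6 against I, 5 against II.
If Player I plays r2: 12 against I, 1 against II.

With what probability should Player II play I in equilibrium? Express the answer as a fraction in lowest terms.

Row minima are -6 and 1, so Player I's maximin is 1; column maxima are 12 and 5, so Player II's minimax is 5. These differ, so the equilibrium is in mixed strategies.
Let Player II play I with probability q. Player I is indifferent when −6q + 5(1−q) = 12q + (1−q), giving q = 2/11.

2/11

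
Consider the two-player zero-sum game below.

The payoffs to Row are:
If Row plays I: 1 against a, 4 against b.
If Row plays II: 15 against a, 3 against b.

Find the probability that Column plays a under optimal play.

1/15

Row minima are 1 and 3, so Row's maximin is 3; column maxima are 15 and 4, so Column's minimax is 4. These differ, so the equilibrium is in mixed strategies.
Let Column play a with probability q. Row is indifferent when q + 4(1−q) = 15q + 3(1−q), giving q = 1/15.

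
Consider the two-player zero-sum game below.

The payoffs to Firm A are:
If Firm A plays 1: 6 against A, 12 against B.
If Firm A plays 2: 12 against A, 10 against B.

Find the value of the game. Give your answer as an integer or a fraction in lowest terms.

21/2

Row minima are 6 and 10, so Firm A's maximin is 10; column maxima are 12 and 12, so Firm B's minimax is 12. These differ, so the equilibrium is in mixed strategies.
Let Firm A play 1 with probability p. Firm B is indifferent when 6p + 12(1−p) = 12p + 10(1−p), giving p = 1/4.
Let Firm B play A with probability q. Firm A is indifferent when 6q + 12(1−q) = 12q + 10(1−q), giving q = 1/4.
The value is 6·(1/4) + (12)·(3/4) = 21/2.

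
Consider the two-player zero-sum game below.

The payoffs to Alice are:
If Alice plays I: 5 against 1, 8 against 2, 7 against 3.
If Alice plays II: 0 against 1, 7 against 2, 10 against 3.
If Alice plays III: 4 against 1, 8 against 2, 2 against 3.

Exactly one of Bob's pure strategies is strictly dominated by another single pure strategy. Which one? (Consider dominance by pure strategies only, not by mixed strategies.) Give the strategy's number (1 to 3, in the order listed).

2

Bob prefers columns that give Alice less. Compare 2 with 1: 5 < 8, 0 < 7, 4 < 8.
So 1 strictly dominates 2 for Bob; 2 is strictly dominated.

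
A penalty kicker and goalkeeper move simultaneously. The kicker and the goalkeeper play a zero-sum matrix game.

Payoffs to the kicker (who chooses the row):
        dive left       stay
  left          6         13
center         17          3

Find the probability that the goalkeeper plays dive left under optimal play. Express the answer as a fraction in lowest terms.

10/21

Row minima are 6 and 3, so the kicker's maximin is 6; column maxima are 17 and 13, so the goalkeeper's minimax is 13. These differ, so the equilibrium is in mixed strategies.
Let the goalkeeper play dive left with probability q. The kicker is indifferent when 6q + 13(1−q) = 17q + 3(1−q), giving q = 10/21.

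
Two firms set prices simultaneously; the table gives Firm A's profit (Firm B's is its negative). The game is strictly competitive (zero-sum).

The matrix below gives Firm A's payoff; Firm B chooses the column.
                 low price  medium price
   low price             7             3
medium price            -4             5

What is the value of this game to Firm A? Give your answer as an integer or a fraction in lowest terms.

Row minima are 3 and -4, so Firm A's maximin is 3; column maxima are 7 and 5, so Firm B's minimax is 5. These differ, so the equilibrium is in mixed strategies.
Let Firm A play low price with probability p. Firm B is indifferent when 7p − 4(1−p) = 3p + 5(1−p), giving p = 9/13.
Let Firm B play low price with probability q. Firm A is indifferent when 7q + 3(1−q) = −4q + 5(1−q), giving q = 2/13.
The value is 7·(2/13) + (3)·(11/13) = 47/13.

47/13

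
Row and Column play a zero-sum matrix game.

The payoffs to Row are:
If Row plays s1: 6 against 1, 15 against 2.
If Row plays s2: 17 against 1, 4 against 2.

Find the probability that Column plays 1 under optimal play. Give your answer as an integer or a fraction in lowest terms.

Row minima are 6 and 4, so Row's maximin is 6; column maxima are 17 and 15, so Column's minimax is 15. These differ, so the equilibrium is in mixed strategies.
Let Column play 1 with probability q. Row is indifferent when 6q + 15(1−q) = 17q + 4(1−q), giving q = 1/2.

1/2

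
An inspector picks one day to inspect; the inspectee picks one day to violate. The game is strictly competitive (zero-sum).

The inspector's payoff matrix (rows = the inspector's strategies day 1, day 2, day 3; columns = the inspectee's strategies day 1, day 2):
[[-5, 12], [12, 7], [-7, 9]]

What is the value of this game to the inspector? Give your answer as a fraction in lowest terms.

179/22

Row day 3 is strictly dominated by row day 1, so the inspector never plays it.
The remaining 2×2 game on (day 1, day 2) × (day 1, day 2) has no saddle point. Let the inspector play day 1 with probability p; indifference gives −5p + 12(1−p) = 12p + 7(1−p), so p = 5/22.
Similarly the inspectee's optimal q on day 1 is 5/22, and the value is -5·(5/22) + (12)·(17/22) = 179/22.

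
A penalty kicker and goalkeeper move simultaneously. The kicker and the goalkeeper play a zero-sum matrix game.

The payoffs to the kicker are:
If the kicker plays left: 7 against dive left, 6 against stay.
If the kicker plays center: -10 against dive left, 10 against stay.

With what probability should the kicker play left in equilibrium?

Row minima are 6 and -10, so the kicker's maximin is 6; column maxima are 7 and 10, so the goalkeeper's minimax is 7. These differ, so the equilibrium is in mixed strategies.
Let the kicker play left with probability p. The goalkeeper is indifferent when 7p − 10(1−p) = 6p + 10(1−p), giving p = 20/21.

20/21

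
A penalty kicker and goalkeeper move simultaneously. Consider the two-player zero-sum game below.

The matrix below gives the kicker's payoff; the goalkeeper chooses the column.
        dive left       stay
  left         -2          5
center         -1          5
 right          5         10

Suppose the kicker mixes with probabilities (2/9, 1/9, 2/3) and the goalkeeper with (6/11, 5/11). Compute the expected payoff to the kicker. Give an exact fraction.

175/33

Against (6/11, 5/11), each row's expected payoff is left: 13/11; center: 19/11; right: 80/11.
Taking the (2/9, 1/9, 2/3)-weighted average: (2/9)·(13/11) + (1/9)·(19/11) + (2/3)·(80/11) = 175/33.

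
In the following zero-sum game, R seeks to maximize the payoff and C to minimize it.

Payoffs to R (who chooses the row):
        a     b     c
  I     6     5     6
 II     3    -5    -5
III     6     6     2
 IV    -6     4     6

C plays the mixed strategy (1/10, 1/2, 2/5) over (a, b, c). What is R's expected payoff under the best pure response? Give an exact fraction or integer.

I: (6)·(1/10) + (5)·(1/2) + (6)·(2/5) = 11/2.
II: (3)·(1/10) + (-5)·(1/2) + (-5)·(2/5) = -21/5.
III: (6)·(1/10) + (6)·(1/2) + (2)·(2/5) = 22/5.
IV: (-6)·(1/10) + (4)·(1/2) + (6)·(2/5) = 19/5.
The best pure response is I with expected payoff 11/2.

11/2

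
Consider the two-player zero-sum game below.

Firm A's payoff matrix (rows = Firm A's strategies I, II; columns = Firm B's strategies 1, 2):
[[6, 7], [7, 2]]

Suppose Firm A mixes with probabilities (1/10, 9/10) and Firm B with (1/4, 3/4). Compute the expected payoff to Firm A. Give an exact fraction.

Against (1/4, 3/4), each row's expected payoff is I: 27/4; II: 13/4.
Taking the (1/10, 9/10)-weighted average: (1/10)·(27/4) + (9/10)·(13/4) = 18/5.

18/5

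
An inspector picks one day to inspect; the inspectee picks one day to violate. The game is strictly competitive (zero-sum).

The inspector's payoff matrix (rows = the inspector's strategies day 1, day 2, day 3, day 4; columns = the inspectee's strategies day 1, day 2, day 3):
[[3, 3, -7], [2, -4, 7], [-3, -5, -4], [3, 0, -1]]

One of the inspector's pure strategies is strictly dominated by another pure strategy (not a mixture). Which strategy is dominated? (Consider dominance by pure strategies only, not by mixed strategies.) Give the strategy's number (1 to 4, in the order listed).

Compare day 3 with day 2: 2 > -3, -4 > -5, 7 > -4.
So day 2 strictly dominates day 3 for the inspector; day 3 is strictly dominated.

3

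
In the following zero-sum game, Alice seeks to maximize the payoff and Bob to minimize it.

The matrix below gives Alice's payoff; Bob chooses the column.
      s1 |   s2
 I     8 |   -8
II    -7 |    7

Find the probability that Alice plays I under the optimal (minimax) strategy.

7/15

Row minima are -8 and -7, so Alice's maximin is -7; column maxima are 8 and 7, so Bob's minimax is 7. These differ, so the equilibrium is in mixed strategies.
Let Alice play I with probability p. Bob is indifferent when 8p − 7(1−p) = −8p + 7(1−p), giving p = 7/15.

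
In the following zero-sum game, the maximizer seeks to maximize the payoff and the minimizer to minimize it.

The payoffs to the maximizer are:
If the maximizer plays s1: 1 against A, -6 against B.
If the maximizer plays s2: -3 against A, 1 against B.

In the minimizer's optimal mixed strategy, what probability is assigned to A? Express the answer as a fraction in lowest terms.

Row minima are -6 and -3, so the maximizer's maximin is -3; column maxima are 1 and 1, so the minimizer's minimax is 1. These differ, so the equilibrium is in mixed strategies.
Let the minimizer play A with probability q. The maximizer is indifferent when q − 6(1−q) = −3q + (1−q), giving q = 7/11.

7/11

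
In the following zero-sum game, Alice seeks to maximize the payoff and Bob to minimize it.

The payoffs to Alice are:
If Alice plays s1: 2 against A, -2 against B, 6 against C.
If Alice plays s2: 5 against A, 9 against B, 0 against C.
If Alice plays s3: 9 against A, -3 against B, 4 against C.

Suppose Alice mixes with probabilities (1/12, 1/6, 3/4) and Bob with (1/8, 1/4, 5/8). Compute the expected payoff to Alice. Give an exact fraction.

Against (1/8, 1/4, 5/8), each row's expected payoff is s1: 7/2; s2: 23/8; s3: 23/8.
Taking the (1/12, 1/6, 3/4)-weighted average: (1/12)·(7/2) + (1/6)·(23/8) + (3/4)·(23/8) = 281/96.

281/96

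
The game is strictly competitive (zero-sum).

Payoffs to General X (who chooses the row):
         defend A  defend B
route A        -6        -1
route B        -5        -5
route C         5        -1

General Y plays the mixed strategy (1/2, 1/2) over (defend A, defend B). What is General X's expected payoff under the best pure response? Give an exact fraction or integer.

route A: (-6)·(1/2) + (-1)·(1/2) = -7/2.
route B: (-5)·(1/2) + (-5)·(1/2) = -5.
route C: (5)·(1/2) + (-1)·(1/2) = 2.
The best pure response is route C with expected payoff 2.

2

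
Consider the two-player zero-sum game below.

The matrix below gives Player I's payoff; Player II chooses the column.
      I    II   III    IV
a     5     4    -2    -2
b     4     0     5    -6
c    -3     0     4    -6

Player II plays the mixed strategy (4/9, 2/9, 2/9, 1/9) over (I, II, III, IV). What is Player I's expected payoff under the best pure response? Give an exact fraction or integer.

a: (5)·(4/9) + (4)·(2/9) + (-2)·(2/9) + (-2)·(1/9) = 22/9.
b: (4)·(4/9) + (0)·(2/9) + (5)·(2/9) + (-6)·(1/9) = 20/9.
c: (-3)·(4/9) + (0)·(2/9) + (4)·(2/9) + (-6)·(1/9) = -10/9.
The best pure response is a with expected payoff 22/9.

22/9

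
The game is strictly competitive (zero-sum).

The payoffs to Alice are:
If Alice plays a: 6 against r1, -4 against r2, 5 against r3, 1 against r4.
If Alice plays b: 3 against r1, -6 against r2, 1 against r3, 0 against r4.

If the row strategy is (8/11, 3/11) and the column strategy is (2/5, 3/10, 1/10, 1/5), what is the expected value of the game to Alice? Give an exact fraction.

Against (2/5, 3/10, 1/10, 1/5), each row's expected payoff is a: 19/10; b: -1/2.
Taking the (8/11, 3/11)-weighted average: (8/11)·(19/10) + (3/11)·(-1/2) = 137/110.

137/110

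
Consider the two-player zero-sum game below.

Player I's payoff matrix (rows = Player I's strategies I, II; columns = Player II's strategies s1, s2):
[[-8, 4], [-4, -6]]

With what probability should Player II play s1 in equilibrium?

5/7

Row minima are -8 and -6, so Player I's maximin is -6; column maxima are -4 and 4, so Player II's minimax is -4. These differ, so the equilibrium is in mixed strategies.
Let Player II play s1 with probability q. Player I is indifferent when −8q + 4(1−q) = −4q − 6(1−q), giving q = 5/7.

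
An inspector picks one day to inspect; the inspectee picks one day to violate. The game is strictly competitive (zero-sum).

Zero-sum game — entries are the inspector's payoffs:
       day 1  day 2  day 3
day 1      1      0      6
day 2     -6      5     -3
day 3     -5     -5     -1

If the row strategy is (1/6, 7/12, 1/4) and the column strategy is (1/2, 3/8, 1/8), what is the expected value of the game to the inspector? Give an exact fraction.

-43/24

Against (1/2, 3/8, 1/8), each row's expected payoff is day 1: 5/4; day 2: -3/2; day 3: -9/2.
Taking the (1/6, 7/12, 1/4)-weighted average: (1/6)·(5/4) + (7/12)·(-3/2) + (1/4)·(-9/2) = -43/24.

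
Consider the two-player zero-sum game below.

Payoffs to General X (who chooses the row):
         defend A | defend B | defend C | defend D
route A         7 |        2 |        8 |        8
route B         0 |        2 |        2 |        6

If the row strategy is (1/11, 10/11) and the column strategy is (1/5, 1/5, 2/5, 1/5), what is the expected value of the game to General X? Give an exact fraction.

153/55

Against (1/5, 1/5, 2/5, 1/5), each row's expected payoff is route A: 33/5; route B: 12/5.
Taking the (1/11, 10/11)-weighted average: (1/11)·(33/5) + (10/11)·(12/5) = 153/55.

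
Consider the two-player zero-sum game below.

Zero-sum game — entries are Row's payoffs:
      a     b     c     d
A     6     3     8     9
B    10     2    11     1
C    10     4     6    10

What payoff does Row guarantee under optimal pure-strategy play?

4

Row minima: 3, 1, 4 → Row's maximin is 4.
Column maxima: 10, 4, 11, 10 → Column's minimax is 4.
They coincide at (C, b), so the value is 4.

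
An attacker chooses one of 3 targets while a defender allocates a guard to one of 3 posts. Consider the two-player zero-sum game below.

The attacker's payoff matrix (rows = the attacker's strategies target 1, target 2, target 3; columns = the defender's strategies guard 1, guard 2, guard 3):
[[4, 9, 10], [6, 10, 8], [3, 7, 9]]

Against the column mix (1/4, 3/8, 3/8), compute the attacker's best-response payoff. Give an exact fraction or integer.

target 1: (4)·(1/4) + (9)·(3/8) + (10)·(3/8) = 65/8.
target 2: (6)·(1/4) + (10)·(3/8) + (8)·(3/8) = 33/4.
target 3: (3)·(1/4) + (7)·(3/8) + (9)·(3/8) = 27/4.
The best pure response is target 2 with expected payoff 33/4.

33/4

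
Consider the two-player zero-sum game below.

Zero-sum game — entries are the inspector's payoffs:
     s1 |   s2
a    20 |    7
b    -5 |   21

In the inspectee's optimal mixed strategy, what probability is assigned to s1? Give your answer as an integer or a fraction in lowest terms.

14/39

Row minima are 7 and -5, so the inspector's maximin is 7; column maxima are 20 and 21, so the inspectee's minimax is 20. These differ, so the equilibrium is in mixed strategies.
Let the inspectee play s1 with probability q. The inspector is indifferent when 20q + 7(1−q) = −5q + 21(1−q), giving q = 14/39.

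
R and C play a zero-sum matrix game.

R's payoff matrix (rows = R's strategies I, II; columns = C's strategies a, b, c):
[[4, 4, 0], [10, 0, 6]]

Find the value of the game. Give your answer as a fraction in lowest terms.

12/5

Column a is strictly dominated by c for C (it gives R more in every row).
The remaining 2×2 game on (I, II) × (b, c) has no saddle point. Let R play I with probability p; indifference gives 4p = 6(1−p), so p = 3/5.
Similarly C's optimal q on b is 3/5, and the value is 4·(3/5) + (0)·(2/5) = 12/5.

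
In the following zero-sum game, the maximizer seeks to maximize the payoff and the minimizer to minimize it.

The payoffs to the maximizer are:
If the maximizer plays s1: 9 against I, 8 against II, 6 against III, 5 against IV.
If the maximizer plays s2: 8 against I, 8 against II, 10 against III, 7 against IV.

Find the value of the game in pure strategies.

7

Row minima: 5, 7 → the maximizer's maximin is 7.
Column maxima: 9, 8, 10, 7 → the minimizer's minimax is 7.
They coincide at (s2, IV), so the value is 7.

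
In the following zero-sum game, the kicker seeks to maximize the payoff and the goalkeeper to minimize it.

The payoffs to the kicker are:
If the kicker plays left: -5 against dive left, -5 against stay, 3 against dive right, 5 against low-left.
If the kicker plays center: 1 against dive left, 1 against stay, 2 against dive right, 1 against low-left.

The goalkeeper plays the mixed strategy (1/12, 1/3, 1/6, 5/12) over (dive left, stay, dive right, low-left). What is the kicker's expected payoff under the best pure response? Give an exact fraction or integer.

7/6

left: (-5)·(1/12) + (-5)·(1/3) + (3)·(1/6) + (5)·(5/12) = 1/2.
center: (1)·(1/12) + (1)·(1/3) + (2)·(1/6) + (1)·(5/12) = 7/6.
The best pure response is center with expected payoff 7/6.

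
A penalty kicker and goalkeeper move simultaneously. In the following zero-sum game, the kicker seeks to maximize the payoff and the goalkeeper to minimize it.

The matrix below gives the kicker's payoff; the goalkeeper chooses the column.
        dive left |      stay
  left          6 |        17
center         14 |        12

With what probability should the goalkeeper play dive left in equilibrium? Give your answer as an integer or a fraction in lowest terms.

5/13

Row minima are 6 and 12, so the kicker's maximin is 12; column maxima are 14 and 17, so the goalkeeper's minimax is 14. These differ, so the equilibrium is in mixed strategies.
Let the goalkeeper play dive left with probability q. The kicker is indifferent when 6q + 17(1−q) = 14q + 12(1−q), giving q = 5/13.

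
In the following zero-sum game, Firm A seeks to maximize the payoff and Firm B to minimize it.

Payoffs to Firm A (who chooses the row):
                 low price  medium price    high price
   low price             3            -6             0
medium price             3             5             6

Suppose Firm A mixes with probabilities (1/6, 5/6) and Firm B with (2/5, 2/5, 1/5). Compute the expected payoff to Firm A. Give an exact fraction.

Against (2/5, 2/5, 1/5), each row's expected payoff is low price: -6/5; medium price: 22/5.
Taking the (1/6, 5/6)-weighted average: (1/6)·(-6/5) + (5/6)·(22/5) = 52/15.

52/15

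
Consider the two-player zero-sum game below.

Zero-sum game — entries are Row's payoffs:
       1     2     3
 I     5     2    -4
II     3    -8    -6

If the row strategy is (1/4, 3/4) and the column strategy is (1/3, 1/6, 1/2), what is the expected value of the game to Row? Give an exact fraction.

Against (1/3, 1/6, 1/2), each row's expected payoff is I: 0; II: -10/3.
Taking the (1/4, 3/4)-weighted average: (1/4)·(0) + (3/4)·(-10/3) = -5/2.

-5/2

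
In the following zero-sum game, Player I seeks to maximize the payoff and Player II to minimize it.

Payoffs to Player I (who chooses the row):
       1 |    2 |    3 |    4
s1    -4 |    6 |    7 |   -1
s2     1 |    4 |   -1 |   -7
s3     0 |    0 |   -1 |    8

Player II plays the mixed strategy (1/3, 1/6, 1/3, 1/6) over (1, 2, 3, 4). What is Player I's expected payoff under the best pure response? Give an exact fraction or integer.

s1: (-4)·(1/3) + (6)·(1/6) + (7)·(1/3) + (-1)·(1/6) = 11/6.
s2: (1)·(1/3) + (4)·(1/6) + (-1)·(1/3) + (-7)·(1/6) = -1/2.
s3: (0)·(1/3) + (0)·(1/6) + (-1)·(1/3) + (8)·(1/6) = 1.
The best pure response is s1 with expected payoff 11/6.

11/6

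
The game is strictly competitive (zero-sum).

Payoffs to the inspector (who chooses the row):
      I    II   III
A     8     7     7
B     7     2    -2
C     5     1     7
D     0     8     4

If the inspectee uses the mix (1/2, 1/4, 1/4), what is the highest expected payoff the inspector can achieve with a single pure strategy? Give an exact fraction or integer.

A: (8)·(1/2) + (7)·(1/4) + (7)·(1/4) = 15/2.
B: (7)·(1/2) + (2)·(1/4) + (-2)·(1/4) = 7/2.
C: (5)·(1/2) + (1)·(1/4) + (7)·(1/4) = 9/2.
D: (0)·(1/2) + (8)·(1/4) + (4)·(1/4) = 3.
The best pure response is A with expected payoff 15/2.

15/2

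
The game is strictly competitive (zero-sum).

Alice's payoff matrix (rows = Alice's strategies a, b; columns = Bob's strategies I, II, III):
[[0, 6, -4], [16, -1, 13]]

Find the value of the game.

Column I is strictly dominated by III for Bob (it gives Alice more in every row).
The remaining 2×2 game on (a, b) × (II, III) has no saddle point. Let Alice play a with probability p; indifference gives 6p − (1−p) = −4p + 13(1−p), so p = 7/12.
Similarly Bob's optimal q on II is 17/24, and the value is 6·(17/24) + (-4)·(7/24) = 37/12.

37/12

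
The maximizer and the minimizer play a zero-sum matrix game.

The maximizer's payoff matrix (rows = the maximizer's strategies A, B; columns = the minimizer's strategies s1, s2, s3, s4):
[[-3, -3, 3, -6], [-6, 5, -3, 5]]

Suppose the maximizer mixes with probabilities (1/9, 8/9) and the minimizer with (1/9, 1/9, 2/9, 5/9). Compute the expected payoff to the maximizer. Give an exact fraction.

Against (1/9, 1/9, 2/9, 5/9), each row's expected payoff is A: -10/3; B: 2.
Taking the (1/9, 8/9)-weighted average: (1/9)·(-10/3) + (8/9)·(2) = 38/27.

38/27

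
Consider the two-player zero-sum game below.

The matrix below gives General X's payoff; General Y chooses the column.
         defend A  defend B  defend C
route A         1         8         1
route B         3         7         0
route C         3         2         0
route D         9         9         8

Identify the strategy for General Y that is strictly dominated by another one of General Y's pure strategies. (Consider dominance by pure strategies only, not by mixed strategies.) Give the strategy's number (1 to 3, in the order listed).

General Y prefers columns that give General X less. Compare defend B with defend C: 1 < 8, 0 < 7, 0 < 2, 8 < 9.
So defend C strictly dominates defend B for General Y; defend B is strictly dominated.

2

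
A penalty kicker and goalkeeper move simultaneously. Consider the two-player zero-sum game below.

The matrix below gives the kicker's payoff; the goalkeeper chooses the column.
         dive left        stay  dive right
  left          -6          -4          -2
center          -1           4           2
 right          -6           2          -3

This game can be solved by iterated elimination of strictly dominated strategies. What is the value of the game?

-1

Column stay is strictly dominated by dive left for the goalkeeper (-6<-4, -1<4, -6<2); eliminate stay.
Column dive right is strictly dominated by dive left for the goalkeeper (-6<-2, -1<2, -6<-3); eliminate dive right.
Row right is strictly dominated by row center (-1>-6); eliminate right.
Row left is strictly dominated by row center (-1>-6); eliminate left.
Only (center, dive left) remains, with payoff -1.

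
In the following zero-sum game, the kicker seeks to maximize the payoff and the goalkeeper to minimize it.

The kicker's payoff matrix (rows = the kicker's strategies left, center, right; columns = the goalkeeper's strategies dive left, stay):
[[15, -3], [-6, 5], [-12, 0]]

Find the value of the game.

57/29

Row right is strictly dominated by row center, so the kicker never plays it.
The remaining 2×2 game on (left, center) × (dive left, stay) has no saddle point. Let the kicker play left with probability p; indifference gives 15p − 6(1−p) = −3p + 5(1−p), so p = 11/29.
Similarly the goalkeeper's optimal q on dive left is 8/29, and the value is 15·(8/29) + (-3)·(21/29) = 57/29.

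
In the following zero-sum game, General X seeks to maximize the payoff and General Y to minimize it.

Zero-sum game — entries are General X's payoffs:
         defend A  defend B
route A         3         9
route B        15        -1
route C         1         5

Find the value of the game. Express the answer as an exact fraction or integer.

Row route C is strictly dominated by row route A, so General X never plays it.
The remaining 2×2 game on (route A, route B) × (defend A, defend B) has no saddle point. Let General X play route A with probability p; indifference gives 3p + 15(1−p) = 9p − (1−p), so p = 8/11.
Similarly General Y's optimal q on defend A is 5/11, and the value is 3·(5/11) + (9)·(6/11) = 69/11.

69/11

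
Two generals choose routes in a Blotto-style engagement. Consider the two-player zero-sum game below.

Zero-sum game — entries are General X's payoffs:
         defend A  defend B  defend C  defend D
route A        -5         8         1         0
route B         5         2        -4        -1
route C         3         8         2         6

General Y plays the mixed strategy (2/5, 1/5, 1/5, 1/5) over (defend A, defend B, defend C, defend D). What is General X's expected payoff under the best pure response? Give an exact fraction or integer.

route A: (-5)·(2/5) + (8)·(1/5) + (1)·(1/5) + (0)·(1/5) = -1/5.
route B: (5)·(2/5) + (2)·(1/5) + (-4)·(1/5) + (-1)·(1/5) = 7/5.
route C: (3)·(2/5) + (8)·(1/5) + (2)·(1/5) + (6)·(1/5) = 22/5.
The best pure response is route C with expected payoff 22/5.

22/5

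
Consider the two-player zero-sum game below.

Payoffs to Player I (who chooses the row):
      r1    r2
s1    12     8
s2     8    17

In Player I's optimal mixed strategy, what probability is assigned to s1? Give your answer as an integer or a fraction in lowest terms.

Row minima are 8 and 8, so Player I's maximin is 8; column maxima are 12 and 17, so Player II's minimax is 12. These differ, so the equilibrium is in mixed strategies.
Let Player I play s1 with probability p. Player II is indifferent when 12p + 8(1−p) = 8p + 17(1−p), giving p = 9/13.

9/13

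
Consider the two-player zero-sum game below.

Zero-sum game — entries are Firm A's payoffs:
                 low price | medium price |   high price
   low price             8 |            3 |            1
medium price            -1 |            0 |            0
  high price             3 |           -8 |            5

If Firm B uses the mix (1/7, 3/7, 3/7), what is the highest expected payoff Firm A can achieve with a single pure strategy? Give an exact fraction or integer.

20/7

low price: (8)·(1/7) + (3)·(3/7) + (1)·(3/7) = 20/7.
medium price: (-1)·(1/7) + (0)·(3/7) + (0)·(3/7) = -1/7.
high price: (3)·(1/7) + (-8)·(3/7) + (5)·(3/7) = -6/7.
The best pure response is low price with expected payoff 20/7.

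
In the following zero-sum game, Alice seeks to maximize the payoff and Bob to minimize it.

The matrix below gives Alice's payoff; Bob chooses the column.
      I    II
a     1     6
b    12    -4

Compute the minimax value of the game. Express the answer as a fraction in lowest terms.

76/21

Row minima are 1 and -4, so Alice's maximin is 1; column maxima are 12 and 6, so Bob's minimax is 6. These differ, so the equilibrium is in mixed strategies.
Let Alice play a with probability p. Bob is indifferent when p + 12(1−p) = 6p − 4(1−p), giving p = 16/21.
Let Bob play I with probability q. Alice is indifferent when q + 6(1−q) = 12q − 4(1−q), giving q = 10/21.
The value is 1·(10/21) + (6)·(11/21) = 76/21.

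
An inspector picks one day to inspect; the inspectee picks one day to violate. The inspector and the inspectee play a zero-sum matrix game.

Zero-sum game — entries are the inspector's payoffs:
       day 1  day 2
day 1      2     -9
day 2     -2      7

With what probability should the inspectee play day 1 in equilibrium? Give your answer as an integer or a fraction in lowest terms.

Row minima are -9 and -2, so the inspector's maximin is -2; column maxima are 2 and 7, so the inspectee's minimax is 2. These differ, so the equilibrium is in mixed strategies.
Let the inspectee play day 1 with probability q. The inspector is indifferent when 2q − 9(1−q) = −2q + 7(1−q), giving q = 4/5.

4/5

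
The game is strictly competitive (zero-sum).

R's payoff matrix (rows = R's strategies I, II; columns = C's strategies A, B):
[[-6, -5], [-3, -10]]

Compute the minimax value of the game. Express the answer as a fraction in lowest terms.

Row minima are -6 and -10, so R's maximin is -6; column maxima are -3 and -5, so C's minimax is -5. These differ, so the equilibrium is in mixed strategies.
Let R play I with probability p. C is indifferent when −6p − 3(1−p) = −5p − 10(1−p), giving p = 7/8.
Let C play A with probability q. R is indifferent when −6q − 5(1−q) = −3q − 10(1−q), giving q = 5/8.
The value is -6·(5/8) + (-5)·(3/8) = -45/8.

-45/8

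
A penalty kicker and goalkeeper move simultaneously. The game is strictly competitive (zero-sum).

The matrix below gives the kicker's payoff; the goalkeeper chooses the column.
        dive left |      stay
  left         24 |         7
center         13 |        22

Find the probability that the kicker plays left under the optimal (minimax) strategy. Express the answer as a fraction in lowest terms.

9/26

Row minima are 7 and 13, so the kicker's maximin is 13; column maxima are 24 and 22, so the goalkeeper's minimax is 22. These differ, so the equilibrium is in mixed strategies.
Let the kicker play left with probability p. The goalkeeper is indifferent when 24p + 13(1−p) = 7p + 22(1−p), giving p = 9/26.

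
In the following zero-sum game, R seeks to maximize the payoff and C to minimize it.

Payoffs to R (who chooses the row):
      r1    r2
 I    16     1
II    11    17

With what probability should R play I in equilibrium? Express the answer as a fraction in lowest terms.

Row minima are 1 and 11, so R's maximin is 11; column maxima are 16 and 17, so C's minimax is 16. These differ, so the equilibrium is in mixed strategies.
Let R play I with probability p. C is indifferent when 16p + 11(1−p) = p + 17(1−p), giving p = 2/7.

2/7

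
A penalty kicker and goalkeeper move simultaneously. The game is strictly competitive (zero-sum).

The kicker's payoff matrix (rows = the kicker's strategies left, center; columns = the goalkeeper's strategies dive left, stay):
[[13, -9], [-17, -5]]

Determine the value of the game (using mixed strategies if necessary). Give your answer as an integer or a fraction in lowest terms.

-109/17

Row minima are -9 and -17, so the kicker's maximin is -9; column maxima are 13 and -5, so the goalkeeper's minimax is -5. These differ, so the equilibrium is in mixed strategies.
Let the kicker play left with probability p. The goalkeeper is indifferent when 13p − 17(1−p) = −9p − 5(1−p), giving p = 6/17.
Let the goalkeeper play dive left with probability q. The kicker is indifferent when 13q − 9(1−q) = −17q − 5(1−q), giving q = 2/17.
The value is 13·(2/17) + (-9)·(15/17) = -109/17.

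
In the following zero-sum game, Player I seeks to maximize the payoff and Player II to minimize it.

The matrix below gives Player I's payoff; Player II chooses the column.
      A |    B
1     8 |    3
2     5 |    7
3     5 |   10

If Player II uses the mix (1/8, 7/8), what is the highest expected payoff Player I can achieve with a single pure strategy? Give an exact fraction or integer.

1: (8)·(1/8) + (3)·(7/8) = 29/8.
2: (5)·(1/8) + (7)·(7/8) = 27/4.
3: (5)·(1/8) + (10)·(7/8) = 75/8.
The best pure response is 3 with expected payoff 75/8.

75/8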